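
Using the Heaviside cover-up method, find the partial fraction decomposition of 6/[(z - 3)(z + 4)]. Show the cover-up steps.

Cover (z - 3): set z=3, get P = 6/(3 + 4) = 6/7. Cover (z + 4): set z=-4, get Q = 6/(-4 - 3) = -6/7.
Result: (6/7)/(z - 3) - (6/7)/(z + 4)


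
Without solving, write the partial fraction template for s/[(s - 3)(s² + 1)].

Linear + irreducible quadratic: P/(s - 3) + (Qs + R)/(s² + 1)


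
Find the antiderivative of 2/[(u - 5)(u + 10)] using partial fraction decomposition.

Decompose: 2/[(u - 5)(u + 10)] = (2/15)/(u - 5) - (2/15)/(u + 10). Integrate each term: (2/15) ln|(u - 5)| - (2/15) ln|(u + 10)| + C


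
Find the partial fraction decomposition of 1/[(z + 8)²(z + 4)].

Cover-up at z=-4: C = 1/(-4 + 8)² = 1/16. Cover-up at z=-8: B = 1/(-8 + 4) = -1/4. Comparing z² coeff: A = -C = -1/16
Result: (-1/16)/(z + 8) - (1/4)/(z + 8)² + (1/16)/(z + 4)


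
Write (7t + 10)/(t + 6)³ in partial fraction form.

(7t + 10) = A(t + 6)² + B(t + 6) + C. At t = -6: C = 7·(-6) + 10 = -32. Coefficients: A = 0, B = 7
Result: 7/(t + 6)² - 32/(t + 6)³


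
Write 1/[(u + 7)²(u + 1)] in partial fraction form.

Cover-up at u=-1: γ = 1/(-1 + 7)² = 1/36. Cover-up at u=-7: β = 1/(-7 + 1) = -1/6. Comparing u² coeff: α = -γ = -1/36
Result: (-1/36)/(u + 7) - (1/6)/(u + 7)² + (1/36)/(u + 1)


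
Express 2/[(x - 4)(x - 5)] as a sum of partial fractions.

2/(x - 4)(x - 5) = A/(x - 4) + B/(x - 5). A = 2/(4 - 5) = -2, B = 2/(5 - 4) = 2
Result: -2/(x - 4) + 2/(x - 5)


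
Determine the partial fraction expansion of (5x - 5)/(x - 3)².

(5x - 5) = α(x - 3) + β. At x = 3: β = 5·3 - 5 = 10. Coeff of x: α = 5
Result: 5/(x - 3) + 10/(x - 3)²


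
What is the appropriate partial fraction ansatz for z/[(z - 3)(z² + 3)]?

Linear + irreducible quadratic: P/(z - 3) + (Qz + R)/(z² + 3)


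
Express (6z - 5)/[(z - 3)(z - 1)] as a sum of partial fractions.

At z=3: A = (6·3 - 5)/(3 - 1) = 13/2. At z=1: B = (6·1 - 5)/(1 - 3) = -1/2
Result: (13/2)/(z - 3) - (1/2)/(z - 1)


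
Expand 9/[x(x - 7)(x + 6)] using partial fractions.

Using cover-up method: P = -3/14, Q = 9/91, R = 3/26
Result: (-3/14)/x + (9/91)/(x - 7) + (3/26)/(x + 6)


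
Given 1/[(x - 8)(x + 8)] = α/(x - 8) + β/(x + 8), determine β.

Cover-up at x = -8: β = 1/(-8 - 8) = -1/16


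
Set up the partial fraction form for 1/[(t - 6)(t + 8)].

Distinct linear factors: α/(t - 6) + β/(t + 8)


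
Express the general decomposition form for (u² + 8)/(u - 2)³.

Repeated linear factor (power 3): A/(u - 2) + B/(u - 2)² + C/(u - 2)³


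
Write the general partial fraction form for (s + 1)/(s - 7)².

Repeated linear factor: α/(s - 7) + β/(s - 7)²


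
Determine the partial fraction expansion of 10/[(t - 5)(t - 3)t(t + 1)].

Using Heaviside cover-up: (1/6)/(t - 5) - (5/12)/(t - 3) + (2/3)/t - (5/12)/(t + 1)


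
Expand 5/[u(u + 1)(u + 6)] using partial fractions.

Using cover-up method: P = 5/6, Q = -1, R = 1/6
Result: (5/6)/u - 1/(u + 1) + (1/6)/(u + 6)


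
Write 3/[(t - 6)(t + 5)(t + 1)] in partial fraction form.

Using cover-up method: A = 3/77, B = 3/44, C = -3/28
Result: (3/77)/(t - 6) + (3/44)/(t + 5) - (3/28)/(t + 1)


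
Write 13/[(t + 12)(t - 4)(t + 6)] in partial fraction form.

Using cover-up method: α = 13/96, β = 13/160, γ = -13/60
Result: (13/96)/(t + 12) + (13/160)/(t - 4) - (13/60)/(t + 6)


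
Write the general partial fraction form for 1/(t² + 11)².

Repeated quadratic factor: (At + B)/(t² + 11) + (Ct + D)/(t² + 11)²


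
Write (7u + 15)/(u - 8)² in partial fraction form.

(7u + 15) = A(u - 8) + B. At u = 8: B = 7·8 + 15 = 71. Coeff of u: A = 7
Result: 7/(u - 8) + 71/(u - 8)²


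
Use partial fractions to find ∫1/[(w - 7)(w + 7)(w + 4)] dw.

Cover-up: α = 1/154, β = 1/42, γ = -1/33. Decomposition: (1/154)/(w - 7) + (1/42)/(w + 7) - (1/33)/(w + 4). Integrate each term: (1/154) ln|(w - 7)| + (1/42) ln|(w + 7)| - (1/33) ln|(w + 4)| + C


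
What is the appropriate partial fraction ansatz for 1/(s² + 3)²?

Repeated quadratic factor: (Ps + Q)/(s² + 3) + (Rs + S)/(s² + 3)²


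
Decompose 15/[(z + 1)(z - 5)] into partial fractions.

15/(z + 1)(z - 5) = A/(z + 1) + B/(z - 5). A = 15/(-1 - 5) = -5/2, B = 15/(5 + 1) = 5/2
Result: (-5/2)/(z + 1) + (5/2)/(z - 5)


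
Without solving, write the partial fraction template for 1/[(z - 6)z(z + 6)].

Three distinct linear factors: α/(z - 6) + β/z + γ/(z + 6)


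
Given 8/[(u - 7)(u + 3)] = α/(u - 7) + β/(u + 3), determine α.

Cover-up at u = 7: α = 8/(7 + 3) = 8/10 = 4/5


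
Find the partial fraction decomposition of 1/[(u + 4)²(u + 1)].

Cover-up at u=-1: C = 1/(-1 + 4)² = 1/9. Cover-up at u=-4: B = 1/(-4 + 1) = -1/3. Comparing u² coeff: A = -C = -1/9
Result: (-1/9)/(u + 4) - (1/3)/(u + 4)² + (1/9)/(u + 1)


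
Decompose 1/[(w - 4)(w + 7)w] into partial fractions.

Using cover-up method: α = 1/44, β = 1/77, γ = -1/28
Result: (1/44)/(w - 4) + (1/77)/(w + 7) - (1/28)/w


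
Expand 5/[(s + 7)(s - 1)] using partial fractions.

5/(s + 7)(s - 1) = A/(s + 7) + B/(s - 1). A = 5/(-7 - 1) = -5/8, B = 5/(1 + 7) = 5/8
Result: (-5/8)/(s + 7) + (5/8)/(s - 1)


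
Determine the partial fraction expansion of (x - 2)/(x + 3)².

(x - 2) = A(x + 3) + B. At x = -3: B = 1·(-3) - 2 = -5. Coeff of x: A = 1
Result: 1/(x + 3) - 5/(x + 3)²


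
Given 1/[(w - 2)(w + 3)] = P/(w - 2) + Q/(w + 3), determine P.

Cover-up at w = 2: P = 1/(2 + 3) = 1/5


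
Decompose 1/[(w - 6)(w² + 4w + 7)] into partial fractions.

Cover-up at w = 6: A = 1/(6² + 4·6 + 7) = 1/67. Then B = -A = -1/67, C = -A·(4 + 6) = -10/67
Result: (1/67)/(w - 6) - ((1/67)w + 10/67)/(w² + 4w + 7)


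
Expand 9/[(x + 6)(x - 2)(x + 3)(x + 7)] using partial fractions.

Using Heaviside cover-up: (3/8)/(x + 6) + (1/40)/(x - 2) - (3/20)/(x + 3) - (1/4)/(x + 7)


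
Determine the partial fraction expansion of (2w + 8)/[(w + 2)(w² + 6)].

At w=-2: P = (2·(-2) + 8)/((-2)² + 6) = 2/5. Q = -P = -2/5, R = 2 - (-2)·P = 14/5
Result: (2/5)/(w + 2) - ((2/5)w - 14/5)/(w² + 6)


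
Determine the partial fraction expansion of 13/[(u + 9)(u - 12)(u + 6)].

Using cover-up method: P = 13/63, Q = 13/378, R = -13/54
Result: (13/63)/(u + 9) + (13/378)/(u - 12) - (13/54)/(u + 6)


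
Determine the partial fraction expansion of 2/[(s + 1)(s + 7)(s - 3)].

Using cover-up method: P = -1/12, Q = 1/30, R = 1/20
Result: (-1/12)/(s + 1) + (1/30)/(s + 7) + (1/20)/(s - 3)


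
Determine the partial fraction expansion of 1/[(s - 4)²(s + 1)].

Cover-up at s=-1: γ = 1/(-1 - 4)² = 1/25. Cover-up at s=4: β = 1/(4 + 1) = 1/5. Comparing s² coeff: α = -γ = -1/25
Result: (-1/25)/(s - 4) + (1/5)/(s - 4)² + (1/25)/(s + 1)


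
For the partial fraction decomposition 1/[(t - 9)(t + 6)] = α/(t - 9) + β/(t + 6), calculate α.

Cover-up at t = 9: α = 1/(9 + 6) = 1/15


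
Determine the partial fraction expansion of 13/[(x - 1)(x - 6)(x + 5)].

Using cover-up method: α = -13/30, β = 13/55, γ = 13/66
Result: (-13/30)/(x - 1) + (13/55)/(x - 6) + (13/66)/(x + 5)


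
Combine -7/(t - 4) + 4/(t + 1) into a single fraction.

Common denominator (t - 4)(t + 1). Numerator: -7(t + 1) + 4(t - 4) = (-7t - 7) + (4t - 16) = -3t - 23
Result: (-3t - 23)/[(t - 4)(t + 1)]


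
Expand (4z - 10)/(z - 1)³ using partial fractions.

(4z - 10) = α(z - 1)² + β(z - 1) + γ. At z = 1: γ = 4·1 - 10 = -6. Coefficients: α = 0, β = 4
Result: 4/(z - 1)² - 6/(z - 1)³


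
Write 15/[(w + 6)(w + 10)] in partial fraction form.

15/(w + 6)(w + 10) = A/(w + 6) + B/(w + 10). A = 15/(-6 + 10) = 15/4, B = 15/(-10 + 6) = -15/4
Result: (15/4)/(w + 6) - (15/4)/(w + 10)


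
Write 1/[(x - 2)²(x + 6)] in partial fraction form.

Cover-up at x=-6: C = 1/(-6 - 2)² = 1/64. Cover-up at x=2: B = 1/(2 + 6) = 1/8. Comparing x² coeff: A = -C = -1/64
Result: (-1/64)/(x - 2) + (1/8)/(x - 2)² + (1/64)/(x + 6)


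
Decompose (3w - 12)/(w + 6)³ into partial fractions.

(3w - 12) = A(w + 6)² + B(w + 6) + C. At w = -6: C = 3·(-6) - 12 = -30. Coefficients: A = 0, B = 3
Result: 3/(w + 6)² - 30/(w + 6)³


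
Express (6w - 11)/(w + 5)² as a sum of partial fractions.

(6w - 11) = P(w + 5) + Q. At w = -5: Q = 6·(-5) - 11 = -41. Coeff of w: P = 6
Result: 6/(w + 5) - 41/(w + 5)²


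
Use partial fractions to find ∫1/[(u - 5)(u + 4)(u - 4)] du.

Cover-up: P = 1/9, Q = 1/72, R = -1/8. Decomposition: (1/9)/(u - 5) + (1/72)/(u + 4) - (1/8)/(u - 4). Integrate each term: (1/9) ln|(u - 5)| + (1/72) ln|(u + 4)| - (1/8) ln|(u - 4)| + C


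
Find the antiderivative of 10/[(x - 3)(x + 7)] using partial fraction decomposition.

Decompose: 10/[(x - 3)(x + 7)] = 1/(x - 3) - 1/(x + 7). Integrate each term: ln|(x - 3)| - ln|(x + 7)| + C


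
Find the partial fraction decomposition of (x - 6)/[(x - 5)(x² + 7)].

At x=5: P = (1·5 - 6)/(5² + 7) = -1/32. Q = -P = 1/32, R = 1 - 5·P = 37/32
Result: (-1/32)/(x - 5) + ((1/32)x + 37/32)/(x² + 7)


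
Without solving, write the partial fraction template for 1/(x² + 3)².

Repeated quadratic factor: (Ax + B)/(x² + 3) + (Cx + D)/(x² + 3)²


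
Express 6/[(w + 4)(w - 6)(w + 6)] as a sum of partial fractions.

Using cover-up method: A = -3/10, B = 1/20, C = 1/4
Result: (-3/10)/(w + 4) + (1/20)/(w - 6) + (1/4)/(w + 6)


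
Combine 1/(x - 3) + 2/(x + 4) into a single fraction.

Common denominator (x - 3)(x + 4). Numerator: 1(x + 4) + 2(x - 3) = (x + 4) + (2x - 6) = 3x - 2
Result: (3x - 2)/[(x - 3)(x + 4)]


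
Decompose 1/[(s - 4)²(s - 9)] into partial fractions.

Cover-up at s=9: γ = 1/(9 - 4)² = 1/25. Cover-up at s=4: β = 1/(4 - 9) = -1/5. Comparing s² coeff: α = -γ = -1/25
Result: (-1/25)/(s - 4) - (1/5)/(s - 4)² + (1/25)/(s - 9)


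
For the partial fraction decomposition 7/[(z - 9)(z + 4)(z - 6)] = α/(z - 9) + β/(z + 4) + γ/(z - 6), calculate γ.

Cover-up at z = 6: γ = 7/[(6 - 9)(6 + 4)] = 7/[(-3)(10)] = -7/30


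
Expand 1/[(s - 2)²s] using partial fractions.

Cover-up at s=0: C = 1/(0 - 2)² = 1/4. Cover-up at s=2: B = 1/(2 - 0) = 1/2. Comparing s² coeff: A = -C = -1/4
Result: (-1/4)/(s - 2) + (1/2)/(s - 2)² + (1/4)/s


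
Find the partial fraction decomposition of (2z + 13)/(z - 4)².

(2z + 13) = α(z - 4) + β. At z = 4: β = 2·4 + 13 = 21. Coeff of z: α = 2
Result: 2/(z - 4) + 21/(z - 4)²


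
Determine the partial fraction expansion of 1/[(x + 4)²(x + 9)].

Cover-up at x=-9: C = 1/(-9 + 4)² = 1/25. Cover-up at x=-4: B = 1/(-4 + 9) = 1/5. Comparing x² coeff: A = -C = -1/25
Result: (-1/25)/(x + 4) + (1/5)/(x + 4)² + (1/25)/(x + 9)


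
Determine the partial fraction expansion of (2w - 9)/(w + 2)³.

(2w - 9) = α(w + 2)² + β(w + 2) + γ. At w = -2: γ = 2·(-2) - 9 = -13. Coefficients: α = 0, β = 2
Result: 2/(w + 2)² - 13/(w + 2)³


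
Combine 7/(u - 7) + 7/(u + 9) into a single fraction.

Common denominator (u - 7)(u + 9). Numerator: 7(u + 9) + 7(u - 7) = (7u + 63) + (7u - 49) = 14u + 14
Result: (14u + 14)/[(u - 7)(u + 9)]


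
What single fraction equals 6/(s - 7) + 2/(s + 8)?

Common denominator (s - 7)(s + 8). Numerator: 6(s + 8) + 2(s - 7) = (6s + 48) + (2s - 14) = 8s + 34
Result: (8s + 34)/[(s - 7)(s + 8)]


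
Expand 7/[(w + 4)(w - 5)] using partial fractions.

7/(w + 4)(w - 5) = P/(w + 4) + Q/(w - 5). P = 7/(-4 - 5) = -7/9, Q = 7/(5 + 4) = 7/9
Result: (-7/9)/(w + 4) + (7/9)/(w - 5)


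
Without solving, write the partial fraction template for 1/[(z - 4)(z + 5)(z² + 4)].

Two linear + quadratic: A/(z - 4) + B/(z + 5) + (Cz + D)/(z² + 4)


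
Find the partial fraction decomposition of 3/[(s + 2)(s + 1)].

3/(s + 2)(s + 1) = A/(s + 2) + B/(s + 1). A = 3/(-2 + 1) = -3, B = 3/(-1 + 2) = 3
Result: -3/(s + 2) + 3/(s + 1)


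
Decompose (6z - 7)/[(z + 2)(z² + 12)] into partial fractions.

At z=-2: α = (6·(-2) - 7)/((-2)² + 12) = -19/16. β = -α = 19/16, γ = 6 - (-2)·α = 29/8
Result: (-19/16)/(z + 2) + ((19/16)z + 29/8)/(z² + 12)


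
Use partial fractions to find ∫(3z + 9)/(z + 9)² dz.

Decompose: α = 3, β = 3·(-9) + 9 = -18, so (3z + 9)/(z + 9)² = 3/(z + 9) - 18/(z + 9)². Integrate: ∫ α/(z + 9) dz = 3 ln|(z + 9)|; ∫ β/(z + 9)² dz = 18/(z + 9). Sum: 3 ln|(z + 9)| + 18/(z + 9) + C


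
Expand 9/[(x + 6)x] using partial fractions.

9/(x + 6)x = α/(x + 6) + β/x. α = 9/(-6 - 0) = -3/2, β = 9/(0 + 6) = 3/2
Result: (-3/2)/(x + 6) + (3/2)/x


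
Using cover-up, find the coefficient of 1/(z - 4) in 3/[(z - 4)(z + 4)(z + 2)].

Cover (z - 4), set z=4: 3/[(4 + 4)(4 + 2)] = 1/16


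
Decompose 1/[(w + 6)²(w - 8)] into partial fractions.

Cover-up at w=8: γ = 1/(8 + 6)² = 1/196. Cover-up at w=-6: β = 1/(-6 - 8) = -1/14. Comparing w² coeff: α = -γ = -1/196
Result: (-1/196)/(w + 6) - (1/14)/(w + 6)² + (1/196)/(w - 8)


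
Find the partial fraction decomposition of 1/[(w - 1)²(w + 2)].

Cover-up at w=-2: C = 1/(-2 - 1)² = 1/9. Cover-up at w=1: B = 1/(1 + 2) = 1/3. Comparing w² coeff: A = -C = -1/9
Result: (-1/9)/(w - 1) + (1/3)/(w - 1)² + (1/9)/(w + 2)


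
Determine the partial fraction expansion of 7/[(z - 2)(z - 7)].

7/(z - 2)(z - 7) = P/(z - 2) + Q/(z - 7). P = 7/(2 - 7) = -7/5, Q = 7/(7 - 2) = 7/5
Result: (-7/5)/(z - 2) + (7/5)/(z - 7)


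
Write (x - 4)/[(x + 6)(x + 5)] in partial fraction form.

At x=-6: P = (1·(-6) - 4)/(-6 + 5) = 10. At x=-5: Q = (1·(-5) - 4)/(-5 + 6) = -9
Result: 10/(x + 6) - 9/(x + 5)


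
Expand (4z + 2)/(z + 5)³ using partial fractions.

(4z + 2) = P(z + 5)² + Q(z + 5) + R. At z = -5: R = 4·(-5) + 2 = -18. Coefficients: P = 0, Q = 4
Result: 4/(z + 5)² - 18/(z + 5)³


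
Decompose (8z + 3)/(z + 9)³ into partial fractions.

(8z + 3) = α(z + 9)² + β(z + 9) + γ. At z = -9: γ = 8·(-9) + 3 = -69. Coefficients: α = 0, β = 8
Result: 8/(z + 9)² - 69/(z + 9)³


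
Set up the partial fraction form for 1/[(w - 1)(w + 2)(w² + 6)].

Two linear + quadratic: P/(w - 1) + Q/(w + 2) + (Rw + S)/(w² + 6)


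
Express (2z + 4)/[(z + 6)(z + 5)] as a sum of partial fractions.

At z=-6: A = (2·(-6) + 4)/(-6 + 5) = 8. At z=-5: B = (2·(-5) + 4)/(-5 + 6) = -6
Result: 8/(z + 6) - 6/(z + 5)


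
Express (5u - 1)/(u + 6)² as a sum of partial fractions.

(5u - 1) = α(u + 6) + β. At u = -6: β = 5·(-6) - 1 = -31. Coeff of u: α = 5
Result: 5/(u + 6) - 31/(u + 6)²


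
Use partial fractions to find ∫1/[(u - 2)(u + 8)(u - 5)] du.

Cover-up: P = -1/30, Q = 1/130, R = 1/39. Decomposition: (-1/30)/(u - 2) + (1/130)/(u + 8) + (1/39)/(u - 5). Integrate each term: (-1/30) ln|(u - 2)| + (1/130) ln|(u + 8)| + (1/39) ln|(u - 5)| + C


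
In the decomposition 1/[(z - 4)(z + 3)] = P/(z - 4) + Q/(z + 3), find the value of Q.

Cover-up at z = -3: Q = 1/(-3 - 4) = -1/7


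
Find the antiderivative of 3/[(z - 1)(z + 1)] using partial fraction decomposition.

Decompose: 3/[(z - 1)(z + 1)] = (3/2)/(z - 1) - (3/2)/(z + 1). Integrate each term: (3/2) ln|(z - 1)| - (3/2) ln|(z + 1)| + C


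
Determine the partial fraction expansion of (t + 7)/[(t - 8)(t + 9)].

At t=8: α = (1·8 + 7)/(8 + 9) = 15/17. At t=-9: β = (1·(-9) + 7)/(-9 - 8) = 2/17
Result: (15/17)/(t - 8) + (2/17)/(t + 9)


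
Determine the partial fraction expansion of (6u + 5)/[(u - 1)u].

At u=1: P = (6·1 + 5)/(1 - 0) = 11. At u=0: Q = (6·0 + 5)/(0 - 1) = -5
Result: 11/(u - 1) - 5/u


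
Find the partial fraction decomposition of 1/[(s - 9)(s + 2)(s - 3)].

Using cover-up method: A = 1/66, B = 1/55, C = -1/30
Result: (1/66)/(s - 9) + (1/55)/(s + 2) - (1/30)/(s - 3)


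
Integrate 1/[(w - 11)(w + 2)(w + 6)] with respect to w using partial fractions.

Cover-up: A = 1/221, B = -1/52, C = 1/68. Decomposition: (1/221)/(w - 11) - (1/52)/(w + 2) + (1/68)/(w + 6). Integrate each term: (1/221) ln|(w - 11)| - (1/52) ln|(w + 2)| + (1/68) ln|(w + 6)| + C


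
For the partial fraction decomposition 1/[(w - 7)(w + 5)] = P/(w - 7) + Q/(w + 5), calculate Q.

Cover-up at w = -5: Q = 1/(-5 - 7) = -1/12


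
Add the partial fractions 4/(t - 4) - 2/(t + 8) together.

Common denominator (t - 4)(t + 8). Numerator: 4(t + 8) - 2(t - 4) = (4t + 32) - (2t - 8) = 2t + 40
Result: (2t + 40)/[(t - 4)(t + 8)]


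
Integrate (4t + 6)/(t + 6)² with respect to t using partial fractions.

Decompose: P = 4, Q = 4·(-6) + 6 = -18, so (4t + 6)/(t + 6)² = 4/(t + 6) - 18/(t + 6)². Integrate: ∫ P/(t + 6) dt = 4 ln|(t + 6)|; ∫ Q/(t + 6)² dt = 18/(t + 6). Sum: 4 ln|(t + 6)| + 18/(t + 6) + C


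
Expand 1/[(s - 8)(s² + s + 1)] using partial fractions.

Cover-up at s = 8: α = 1/(8² + 1·8 + 1) = 1/73. Then β = -α = -1/73, γ = -α·(1 + 8) = -9/73
Result: (1/73)/(s - 8) - ((1/73)s + 9/73)/(s² + s + 1)


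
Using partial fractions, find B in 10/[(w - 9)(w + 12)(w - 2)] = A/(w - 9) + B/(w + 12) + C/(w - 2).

Cover-up at w = -12: B = 10/[(-12 - 9)(-12 - 2)] = 10/[(-21)(-14)] = 10/294 = 5/147


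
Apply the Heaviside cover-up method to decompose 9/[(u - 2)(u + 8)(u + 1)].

Cover (u - 2), u=2: P = 9/[(2 + 8)(2 + 1)] = 3/10. Cover (u + 8), u=-8: Q = 9/[(-8 - 2)(-8 + 1)] = 9/70. Cover (u + 1), u=-1: R = 9/[(-1 - 2)(-1 + 8)] = -3/7.
Result: (3/10)/(u - 2) + (9/70)/(u + 8) - (3/7)/(u + 1)


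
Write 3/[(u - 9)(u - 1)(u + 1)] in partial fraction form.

Using cover-up method: A = 3/80, B = -3/16, C = 3/20
Result: (3/80)/(u - 9) - (3/16)/(u - 1) + (3/20)/(u + 1)


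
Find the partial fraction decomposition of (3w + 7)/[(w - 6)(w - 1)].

At w=6: A = (3·6 + 7)/(6 - 1) = 5. At w=1: B = (3·1 + 7)/(1 - 6) = -2
Result: 5/(w - 6) - 2/(w - 1)


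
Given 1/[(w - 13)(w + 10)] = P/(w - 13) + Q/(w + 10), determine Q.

Cover-up at w = -10: Q = 1/(-10 - 13) = -1/23


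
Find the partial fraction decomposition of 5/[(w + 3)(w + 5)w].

Using cover-up method: α = -5/6, β = 1/2, γ = 1/3
Result: (-5/6)/(w + 3) + (1/2)/(w + 5) + (1/3)/w


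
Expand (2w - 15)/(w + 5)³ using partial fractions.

(2w - 15) = A(w + 5)² + B(w + 5) + C. At w = -5: C = 2·(-5) - 15 = -25. Coefficients: A = 0, B = 2
Result: 2/(w + 5)² - 25/(w + 5)³


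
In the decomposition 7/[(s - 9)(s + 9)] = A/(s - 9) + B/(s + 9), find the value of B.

Cover-up at s = -9: B = 7/(-9 - 9) = -7/18


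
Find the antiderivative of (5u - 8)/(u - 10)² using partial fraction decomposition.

Decompose: A = 5, B = 5·10 - 8 = 42, so (5u - 8)/(u - 10)² = 5/(u - 10) + 42/(u - 10)². Integrate: ∫ A/(u - 10) du = 5 ln|(u - 10)|; ∫ B/(u - 10)² du = -42/(u - 10). Sum: 5 ln|(u - 10)| - 42/(u - 10) + C


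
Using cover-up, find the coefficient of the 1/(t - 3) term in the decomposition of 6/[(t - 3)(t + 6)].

Cover (t - 3), set t=3: 6/((t + 6) at t=3) = 6/(9) = 2/3


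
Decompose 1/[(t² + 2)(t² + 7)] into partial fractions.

Coefficient matching gives α = γ = 0, β = 1/(7-2) = 1/5, δ = -β = -1/5
Result: (1/5)/(t² + 2) - (1/5)/(t² + 7)


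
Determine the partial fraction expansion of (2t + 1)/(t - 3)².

(2t + 1) = A(t - 3) + B. At t = 3: B = 2·3 + 1 = 7. Coeff of t: A = 2
Result: 2/(t - 3) + 7/(t - 3)²


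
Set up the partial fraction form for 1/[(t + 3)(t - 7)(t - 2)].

Three distinct linear factors: A/(t + 3) + B/(t - 7) + C/(t - 2)


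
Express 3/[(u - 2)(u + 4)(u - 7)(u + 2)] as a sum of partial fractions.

Using Heaviside cover-up: (-1/40)/(u - 2) - (1/44)/(u + 4) + (1/165)/(u - 7) + (1/24)/(u + 2)


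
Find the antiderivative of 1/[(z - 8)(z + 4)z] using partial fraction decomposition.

Cover-up: α = 1/96, β = 1/48, γ = -1/32. Decomposition: (1/96)/(z - 8) + (1/48)/(z + 4) - (1/32)/z. Integrate each term: (1/96) ln|(z - 8)| + (1/48) ln|(z + 4)| - (1/32) ln|z| + C


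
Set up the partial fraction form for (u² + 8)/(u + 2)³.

Repeated linear factor (power 3): A/(u + 2) + B/(u + 2)² + C/(u + 2)³


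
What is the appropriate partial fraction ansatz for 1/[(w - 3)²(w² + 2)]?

Repeated linear + quadratic: A/(w - 3) + B/(w - 3)² + (Cw + D)/(w² + 2)


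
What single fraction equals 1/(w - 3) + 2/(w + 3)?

Common denominator (w - 3)(w + 3). Numerator: 1(w + 3) + 2(w - 3) = (w + 3) + (2w - 6) = 3w - 3
Result: (3w - 3)/[(w - 3)(w + 3)]


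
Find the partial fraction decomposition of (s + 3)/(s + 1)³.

(s + 3) = α(s + 1)² + β(s + 1) + γ. At s = -1: γ = 1·(-1) + 3 = 2. Coefficients: α = 0, β = 1
Result: 1/(s + 1)² + 2/(s + 1)³


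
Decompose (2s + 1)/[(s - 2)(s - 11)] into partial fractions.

At s=2: α = (2·2 + 1)/(2 - 11) = -5/9. At s=11: β = (2·11 + 1)/(11 - 2) = 23/9
Result: (-5/9)/(s - 2) + (23/9)/(s - 11)


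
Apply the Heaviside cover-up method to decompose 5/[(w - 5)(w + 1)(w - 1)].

Cover (w - 5), w=5: P = 5/[(5 + 1)(5 - 1)] = 5/24. Cover (w + 1), w=-1: Q = 5/[(-1 - 5)(-1 - 1)] = 5/12. Cover (w - 1), w=1: R = 5/[(1 - 5)(1 + 1)] = -5/8.
Result: (5/24)/(w - 5) + (5/12)/(w + 1) - (5/8)/(w - 1)


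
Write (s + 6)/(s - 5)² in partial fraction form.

(s + 6) = α(s - 5) + β. At s = 5: β = 1·5 + 6 = 11. Coeff of s: α = 1
Result: 1/(s - 5) + 11/(s - 5)²


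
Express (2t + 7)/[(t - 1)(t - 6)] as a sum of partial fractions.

At t=1: α = (2·1 + 7)/(1 - 6) = -9/5. At t=6: β = (2·6 + 7)/(6 - 1) = 19/5
Result: (-9/5)/(t - 1) + (19/5)/(t - 6)


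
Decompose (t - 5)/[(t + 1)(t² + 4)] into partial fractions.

At t=-1: α = (1·(-1) - 5)/((-1)² + 4) = -6/5. β = -α = 6/5, γ = 1 - (-1)·α = -1/5
Result: (-6/5)/(t + 1) + ((6/5)t - 1/5)/(t² + 4)


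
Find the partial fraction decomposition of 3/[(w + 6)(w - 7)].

3/(w + 6)(w - 7) = α/(w + 6) + β/(w - 7). α = 3/(-6 - 7) = -3/13, β = 3/(7 + 6) = 3/13
Result: (-3/13)/(w + 6) + (3/13)/(w - 7)


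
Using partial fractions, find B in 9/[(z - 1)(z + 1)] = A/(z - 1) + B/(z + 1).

Cover-up at z = -1: B = 9/(-1 - 1) = -9/2


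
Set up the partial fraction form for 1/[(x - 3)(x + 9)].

Distinct linear factors: A/(x - 3) + B/(x + 9)


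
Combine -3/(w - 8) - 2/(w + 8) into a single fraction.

Common denominator (w - 8)(w + 8). Numerator: -3(w + 8) - 2(w - 8) = (-3w - 24) - (2w - 16) = -5w - 8
Result: (-5w - 8)/[(w - 8)(w + 8)]


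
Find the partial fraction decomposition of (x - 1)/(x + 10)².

(x - 1) = α(x + 10) + β. At x = -10: β = 1·(-10) - 1 = -11. Coeff of x: α = 1
Result: 1/(x + 10) - 11/(x + 10)²


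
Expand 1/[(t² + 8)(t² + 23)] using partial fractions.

Coefficient matching gives A = C = 0, B = 1/(23-8) = 1/15, D = -B = -1/15
Result: (1/15)/(t² + 8) - (1/15)/(t² + 23)


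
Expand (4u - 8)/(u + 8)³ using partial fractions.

(4u - 8) = P(u + 8)² + Q(u + 8) + R. At u = -8: R = 4·(-8) - 8 = -40. Coefficients: P = 0, Q = 4
Result: 4/(u + 8)² - 40/(u + 8)³


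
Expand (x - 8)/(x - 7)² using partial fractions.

(x - 8) = α(x - 7) + β. At x = 7: β = 1·7 - 8 = -1. Coeff of x: α = 1
Result: 1/(x - 7) - 1/(x - 7)²


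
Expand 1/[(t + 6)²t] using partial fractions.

Cover-up at t=0: R = 1/(0 + 6)² = 1/36. Cover-up at t=-6: Q = 1/(-6 - 0) = -1/6. Comparing t² coeff: P = -R = -1/36
Result: (-1/36)/(t + 6) - (1/6)/(t + 6)² + (1/36)/t


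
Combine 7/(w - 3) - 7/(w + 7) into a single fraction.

Common denominator (w - 3)(w + 7). Numerator: 7(w + 7) - 7(w - 3) = (7w + 49) - (7w - 21) = 70
Result: (70)/[(w - 3)(w + 7)]


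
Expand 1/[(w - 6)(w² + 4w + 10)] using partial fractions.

Cover-up at w = 6: α = 1/(6² + 4·6 + 10) = 1/70. Then β = -α = -1/70, γ = -α·(4 + 6) = -1/7
Result: (1/70)/(w - 6) - ((1/70)w + 1/7)/(w² + 4w + 10)


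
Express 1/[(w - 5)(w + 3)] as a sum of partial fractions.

1/(w - 5)(w + 3) = P/(w - 5) + Q/(w + 3). P = 1/(5 + 3) = 1/8, Q = 1/(-3 - 5) = -1/8
Result: (1/8)/(w - 5) - (1/8)/(w + 3)


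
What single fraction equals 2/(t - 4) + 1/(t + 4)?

Common denominator (t - 4)(t + 4). Numerator: 2(t + 4) + 1(t - 4) = (2t + 8) + (t - 4) = 3t + 4
Result: (3t + 4)/[(t - 4)(t + 4)]


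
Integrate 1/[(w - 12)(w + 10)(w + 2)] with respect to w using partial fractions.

Cover-up: P = 1/308, Q = 1/176, R = -1/112. Decomposition: (1/308)/(w - 12) + (1/176)/(w + 10) - (1/112)/(w + 2). Integrate each term: (1/308) ln|(w - 12)| + (1/176) ln|(w + 10)| - (1/112) ln|(w + 2)| + C


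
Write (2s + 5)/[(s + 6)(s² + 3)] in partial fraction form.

At s=-6: A = (2·(-6) + 5)/((-6)² + 3) = -7/39. B = -A = 7/39, C = 2 - (-6)·A = 12/13
Result: (-7/39)/(s + 6) + ((7/39)s + 12/13)/(s² + 3)


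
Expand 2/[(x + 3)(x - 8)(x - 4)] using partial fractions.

Using cover-up method: P = 2/77, Q = 1/22, R = -1/14
Result: (2/77)/(x + 3) + (1/22)/(x - 8) - (1/14)/(x - 4)


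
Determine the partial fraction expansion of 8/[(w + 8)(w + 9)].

8/(w + 8)(w + 9) = A/(w + 8) + B/(w + 9). A = 8/(-8 + 9) = 8, B = 8/(-9 + 8) = -8
Result: 8/(w + 8) - 8/(w + 9)


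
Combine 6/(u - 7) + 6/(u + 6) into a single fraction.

Common denominator (u - 7)(u + 6). Numerator: 6(u + 6) + 6(u - 7) = (6u + 36) + (6u - 42) = 12u - 6
Result: (12u - 6)/[(u - 7)(u + 6)]


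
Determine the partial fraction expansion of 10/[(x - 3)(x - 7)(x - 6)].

Using cover-up method: P = 5/6, Q = 5/2, R = -10/3
Result: (5/6)/(x - 3) + (5/2)/(x - 7) - (10/3)/(x - 6)


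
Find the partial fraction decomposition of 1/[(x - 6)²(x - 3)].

Cover-up at x=3: R = 1/(3 - 6)² = 1/9. Cover-up at x=6: Q = 1/(6 - 3) = 1/3. Comparing x² coeff: P = -R = -1/9
Result: (-1/9)/(x - 6) + (1/3)/(x - 6)² + (1/9)/(x - 3)


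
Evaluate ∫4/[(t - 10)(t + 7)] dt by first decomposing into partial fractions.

Decompose: 4/[(t - 10)(t + 7)] = (4/17)/(t - 10) - (4/17)/(t + 7). Integrate each term: (4/17) ln|(t - 10)| - (4/17) ln|(t + 7)| + C


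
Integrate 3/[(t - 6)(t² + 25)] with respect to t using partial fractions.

Cover-up at t=6: P = 3/(6²+25) = 3/61. Coeff matching: Q = -3/61, R = -18/61. Decomposition: (3/61)/(t - 6) - ((3/61)t + 18/61)/(t² + 25). Integrate: linear → ln, quadratic → (1/2)ln + arctan: (3/61) ln|(t - 6)| - (3/122) ln(t² + 25) - (18/305) arctan(t/5) + C


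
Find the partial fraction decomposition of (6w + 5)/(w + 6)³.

(6w + 5) = α(w + 6)² + β(w + 6) + γ. At w = -6: γ = 6·(-6) + 5 = -31. Coefficients: α = 0, β = 6
Result: 6/(w + 6)² - 31/(w + 6)³


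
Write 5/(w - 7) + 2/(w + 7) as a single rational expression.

Common denominator (w - 7)(w + 7). Numerator: 5(w + 7) + 2(w - 7) = (5w + 35) + (2w - 14) = 7w + 21
Result: (7w + 21)/[(w - 7)(w + 7)]


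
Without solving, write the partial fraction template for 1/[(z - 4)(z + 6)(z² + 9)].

Two linear + quadratic: α/(z - 4) + β/(z + 6) + (γz + δ)/(z² + 9)


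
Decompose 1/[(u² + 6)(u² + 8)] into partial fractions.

Coefficient matching gives α = γ = 0, β = 1/(8-6) = 1/2, δ = -β = -1/2
Result: (1/2)/(u² + 6) - (1/2)/(u² + 8)


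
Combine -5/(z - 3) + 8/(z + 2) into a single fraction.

Common denominator (z - 3)(z + 2). Numerator: -5(z + 2) + 8(z - 3) = (-5z - 10) + (8z - 24) = 3z - 34
Result: (3z - 34)/[(z - 3)(z + 2)]


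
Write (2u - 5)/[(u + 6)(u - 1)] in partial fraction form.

At u=-6: α = (2·(-6) - 5)/(-6 - 1) = 17/7. At u=1: β = (2·1 - 5)/(1 + 6) = -3/7
Result: (17/7)/(u + 6) - (3/7)/(u - 1)


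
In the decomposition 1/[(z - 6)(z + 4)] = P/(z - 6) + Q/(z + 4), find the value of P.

Cover-up at z = 6: P = 1/(6 + 4) = 1/10


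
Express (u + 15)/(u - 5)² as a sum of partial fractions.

(u + 15) = P(u - 5) + Q. At u = 5: Q = 1·5 + 15 = 20. Coeff of u: P = 1
Result: 1/(u - 5) + 20/(u - 5)²


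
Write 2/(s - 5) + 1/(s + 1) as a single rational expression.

Common denominator (s - 5)(s + 1). Numerator: 2(s + 1) + 1(s - 5) = (2s + 2) + (s - 5) = 3s - 3
Result: (3s - 3)/[(s - 5)(s + 1)]


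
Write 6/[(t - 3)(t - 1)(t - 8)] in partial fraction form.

Using cover-up method: α = -3/5, β = 3/7, γ = 6/35
Result: (-3/5)/(t - 3) + (3/7)/(t - 1) + (6/35)/(t - 8)


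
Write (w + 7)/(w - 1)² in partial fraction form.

(w + 7) = α(w - 1) + β. At w = 1: β = 1·1 + 7 = 8. Coeff of w: α = 1
Result: 1/(w - 1) + 8/(w - 1)²


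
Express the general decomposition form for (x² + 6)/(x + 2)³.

Repeated linear factor (power 3): α/(x + 2) + β/(x + 2)² + γ/(x + 2)³


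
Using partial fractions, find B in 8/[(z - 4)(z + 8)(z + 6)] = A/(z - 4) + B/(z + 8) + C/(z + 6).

Cover-up at z = -8: B = 8/[(-8 - 4)(-8 + 6)] = 8/[(-12)(-2)] = 8/24 = 1/3


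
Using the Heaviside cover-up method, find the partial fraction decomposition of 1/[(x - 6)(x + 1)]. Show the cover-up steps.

Cover (x - 6): set x=6, get α = 1/(6 + 1) = 1/7. Cover (x + 1): set x=-1, get β = 1/(-1 - 6) = -1/7.
Result: (1/7)/(x - 6) - (1/7)/(x + 1)


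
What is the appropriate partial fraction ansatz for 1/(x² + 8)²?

Repeated quadratic factor: (Ax + B)/(x² + 8) + (Cx + D)/(x² + 8)²


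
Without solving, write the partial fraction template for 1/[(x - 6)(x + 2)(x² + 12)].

Two linear + quadratic: α/(x - 6) + β/(x + 2) + (γx + δ)/(x² + 12)


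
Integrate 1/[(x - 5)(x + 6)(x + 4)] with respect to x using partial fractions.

Cover-up: P = 1/99, Q = 1/22, R = -1/18. Decomposition: (1/99)/(x - 5) + (1/22)/(x + 6) - (1/18)/(x + 4). Integrate each term: (1/99) ln|(x - 5)| + (1/22) ln|(x + 6)| - (1/18) ln|(x + 4)| + C


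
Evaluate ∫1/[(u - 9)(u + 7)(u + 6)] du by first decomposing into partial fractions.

Cover-up: A = 1/240, B = 1/16, C = -1/15. Decomposition: (1/240)/(u - 9) + (1/16)/(u + 7) - (1/15)/(u + 6). Integrate each term: (1/240) ln|(u - 9)| + (1/16) ln|(u + 7)| - (1/15) ln|(u + 6)| + C


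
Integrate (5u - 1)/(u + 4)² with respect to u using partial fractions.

Decompose: A = 5, B = 5·(-4) - 1 = -21, so (5u - 1)/(u + 4)² = 5/(u + 4) - 21/(u + 4)². Integrate: ∫ A/(u + 4) du = 5 ln|(u + 4)|; ∫ B/(u + 4)² du = 21/(u + 4). Sum: 5 ln|(u + 4)| + 21/(u + 4) + C


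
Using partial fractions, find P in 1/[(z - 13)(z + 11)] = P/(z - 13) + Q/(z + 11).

Cover-up at z = 13: P = 1/(13 + 11) = 1/24


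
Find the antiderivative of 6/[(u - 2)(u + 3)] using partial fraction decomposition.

Decompose: 6/[(u - 2)(u + 3)] = (6/5)/(u - 2) - (6/5)/(u + 3). Integrate each term: (6/5) ln|(u - 2)| - (6/5) ln|(u + 3)| + C


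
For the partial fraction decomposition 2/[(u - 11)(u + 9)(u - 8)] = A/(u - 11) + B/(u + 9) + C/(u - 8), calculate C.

Cover-up at u = 8: C = 2/[(8 - 11)(8 + 9)] = 2/[(-3)(17)] = -2/51


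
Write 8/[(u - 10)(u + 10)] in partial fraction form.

8/(u - 10)(u + 10) = A/(u - 10) + B/(u + 10). A = 8/(10 + 10) = 2/5, B = 8/(-10 - 10) = -2/5
Result: (2/5)/(u - 10) - (2/5)/(u + 10)


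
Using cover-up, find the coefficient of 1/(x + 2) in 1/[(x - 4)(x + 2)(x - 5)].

Cover (x + 2), set x=-2: 1/[(-2 - 4)(-2 - 5)] = 1/42


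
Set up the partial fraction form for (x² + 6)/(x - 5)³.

Repeated linear factor (power 3): P/(x - 5) + Q/(x - 5)² + R/(x - 5)³


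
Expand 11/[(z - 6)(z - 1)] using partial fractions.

11/(z - 6)(z - 1) = P/(z - 6) + Q/(z - 1). P = 11/(6 - 1) = 11/5, Q = 11/(1 - 6) = -11/5
Result: (11/5)/(z - 6) - (11/5)/(z - 1)


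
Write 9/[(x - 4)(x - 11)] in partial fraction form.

9/(x - 4)(x - 11) = A/(x - 4) + B/(x - 11). A = 9/(4 - 11) = -9/7, B = 9/(11 - 4) = 9/7
Result: (-9/7)/(x - 4) + (9/7)/(x - 11)


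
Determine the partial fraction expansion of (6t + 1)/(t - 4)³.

(6t + 1) = A(t - 4)² + B(t - 4) + C. At t = 4: C = 6·4 + 1 = 25. Coefficients: A = 0, B = 6
Result: 6/(t - 4)² + 25/(t - 4)³


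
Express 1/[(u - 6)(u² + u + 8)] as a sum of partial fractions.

Cover-up at u = 6: α = 1/(6² + 1·6 + 8) = 1/50. Then β = -α = -1/50, γ = -α·(1 + 6) = -7/50
Result: (1/50)/(u - 6) - ((1/50)u + 7/50)/(u² + u + 8)


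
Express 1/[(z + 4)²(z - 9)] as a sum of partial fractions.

Cover-up at z=9: γ = 1/(9 + 4)² = 1/169. Cover-up at z=-4: β = 1/(-4 - 9) = -1/13. Comparing z² coeff: α = -γ = -1/169
Result: (-1/169)/(z + 4) - (1/13)/(z + 4)² + (1/169)/(z - 9)


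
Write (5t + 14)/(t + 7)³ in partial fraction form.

(5t + 14) = α(t + 7)² + β(t + 7) + γ. At t = -7: γ = 5·(-7) + 14 = -21. Coefficients: α = 0, β = 5
Result: 5/(t + 7)² - 21/(t + 7)³


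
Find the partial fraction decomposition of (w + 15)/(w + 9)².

(w + 15) = P(w + 9) + Q. At w = -9: Q = 1·(-9) + 15 = 6. Coeff of w: P = 1
Result: 1/(w + 9) + 6/(w + 9)²


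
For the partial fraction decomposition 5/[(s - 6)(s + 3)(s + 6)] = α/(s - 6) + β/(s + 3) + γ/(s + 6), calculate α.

Cover-up at s = 6: α = 5/[(6 + 3)(6 + 6)] = 5/[(9)(12)] = 5/108


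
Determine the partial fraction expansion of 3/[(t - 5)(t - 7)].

3/(t - 5)(t - 7) = A/(t - 5) + B/(t - 7). A = 3/(5 - 7) = -3/2, B = 3/(7 - 5) = 3/2
Result: (-3/2)/(t - 5) + (3/2)/(t - 7)


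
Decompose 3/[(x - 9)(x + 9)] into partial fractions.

3/(x - 9)(x + 9) = α/(x - 9) + β/(x + 9). α = 3/(9 + 9) = 1/6, β = 3/(-9 - 9) = -1/6
Result: (1/6)/(x - 9) - (1/6)/(x + 9)


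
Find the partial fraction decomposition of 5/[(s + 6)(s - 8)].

5/(s + 6)(s - 8) = P/(s + 6) + Q/(s - 8). P = 5/(-6 - 8) = -5/14, Q = 5/(8 + 6) = 5/14
Result: (-5/14)/(s + 6) + (5/14)/(s - 8)


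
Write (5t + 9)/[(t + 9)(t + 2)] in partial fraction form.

At t=-9: α = (5·(-9) + 9)/(-9 + 2) = 36/7. At t=-2: β = (5·(-2) + 9)/(-2 + 9) = -1/7
Result: (36/7)/(t + 9) - (1/7)/(t + 2)


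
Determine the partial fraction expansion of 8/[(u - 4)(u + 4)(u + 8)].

Using cover-up method: A = 1/12, B = -1/4, C = 1/6
Result: (1/12)/(u - 4) - (1/4)/(u + 4) + (1/6)/(u + 8)


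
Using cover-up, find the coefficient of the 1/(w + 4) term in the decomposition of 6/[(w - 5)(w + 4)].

Cover (w + 4), set w=-4: 6/((w - 5) at w=-4) = 6/(-9) = -2/3


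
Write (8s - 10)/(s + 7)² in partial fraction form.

(8s - 10) = α(s + 7) + β. At s = -7: β = 8·(-7) - 10 = -66. Coeff of s: α = 8
Result: 8/(s + 7) - 66/(s + 7)²


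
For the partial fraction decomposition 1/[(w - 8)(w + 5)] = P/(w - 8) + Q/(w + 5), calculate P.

Cover-up at w = 8: P = 1/(8 + 5) = 1/13


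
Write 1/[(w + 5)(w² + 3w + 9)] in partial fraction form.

Cover-up at w = -5: A = 1/((-5)² + 3·(-5) + 9) = 1/19. Then B = -A = -1/19, C = -A·(3 - 5) = 2/19
Result: (1/19)/(w + 5) - ((1/19)w - 2/19)/(w² + 3w + 9)


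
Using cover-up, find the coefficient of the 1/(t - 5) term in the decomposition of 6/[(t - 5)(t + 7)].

Cover (t - 5), set t=5: 6/((t + 7) at t=5) = 6/(12) = 1/2


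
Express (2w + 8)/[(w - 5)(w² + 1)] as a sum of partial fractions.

At w=5: P = (2·5 + 8)/(5² + 1) = 9/13. Q = -P = -9/13, R = 2 - 5·P = -19/13
Result: (9/13)/(w - 5) - ((9/13)w + 19/13)/(w² + 1)


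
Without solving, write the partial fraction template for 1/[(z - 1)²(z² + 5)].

Repeated linear + quadratic: P/(z - 1) + Q/(z - 1)² + (Rz + S)/(z² + 5)


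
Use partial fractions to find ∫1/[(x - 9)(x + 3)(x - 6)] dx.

Cover-up: α = 1/36, β = 1/108, γ = -1/27. Decomposition: (1/36)/(x - 9) + (1/108)/(x + 3) - (1/27)/(x - 6). Integrate each term: (1/36) ln|(x - 9)| + (1/108) ln|(x + 3)| - (1/27) ln|(x - 6)| + C


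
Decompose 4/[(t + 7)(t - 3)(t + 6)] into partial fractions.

Using cover-up method: A = 2/5, B = 2/45, C = -4/9
Result: (2/5)/(t + 7) + (2/45)/(t - 3) - (4/9)/(t + 6)


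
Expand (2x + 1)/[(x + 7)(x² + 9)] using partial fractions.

At x=-7: P = (2·(-7) + 1)/((-7)² + 9) = -13/58. Q = -P = 13/58, R = 2 - (-7)·P = 25/58
Result: (-13/58)/(x + 7) + ((13/58)x + 25/58)/(x² + 9)


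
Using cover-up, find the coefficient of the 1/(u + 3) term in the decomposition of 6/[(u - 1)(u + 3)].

Cover (u + 3), set u=-3: 6/((u - 1) at u=-3) = 6/(-4) = -3/2


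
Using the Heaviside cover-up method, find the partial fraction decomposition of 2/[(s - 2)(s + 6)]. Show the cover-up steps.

Cover (s - 2): set s=2, get P = 2/(2 + 6) = 1/4. Cover (s + 6): set s=-6, get Q = 2/(-6 - 2) = -1/4.
Result: (1/4)/(s - 2) - (1/4)/(s + 6)


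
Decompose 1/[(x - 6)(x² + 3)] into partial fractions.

Cover-up at x = 6: α = 1/(6² + 3) = 1/39. Then β = -α = -1/39, γ = -α·(0 + 6) = -2/13
Result: (1/39)/(x - 6) - ((1/39)x + 2/13)/(x² + 3)


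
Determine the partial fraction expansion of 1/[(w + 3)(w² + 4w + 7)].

Cover-up at w = -3: α = 1/((-3)² + 4·(-3) + 7) = 1/4. Then β = -α = -1/4, γ = -α·(4 - 3) = -1/4
Result: (1/4)/(w + 3) - ((1/4)w + 1/4)/(w² + 4w + 7)


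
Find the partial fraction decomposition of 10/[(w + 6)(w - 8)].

10/(w + 6)(w - 8) = α/(w + 6) + β/(w - 8). α = 10/(-6 - 8) = -5/7, β = 10/(8 + 6) = 5/7
Result: (-5/7)/(w + 6) + (5/7)/(w - 8)


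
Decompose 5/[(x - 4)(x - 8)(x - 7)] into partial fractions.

Using cover-up method: P = 5/12, Q = 5/4, R = -5/3
Result: (5/12)/(x - 4) + (5/4)/(x - 8) - (5/3)/(x - 7)


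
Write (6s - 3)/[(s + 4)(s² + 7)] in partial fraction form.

At s=-4: α = (6·(-4) - 3)/((-4)² + 7) = -27/23. β = -α = 27/23, γ = 6 - (-4)·α = 30/23
Result: (-27/23)/(s + 4) + ((27/23)s + 30/23)/(s² + 7)


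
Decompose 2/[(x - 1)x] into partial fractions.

2/(x - 1)x = α/(x - 1) + β/x. α = 2/(1 - 0) = 2, β = 2/(0 - 1) = -2
Result: 2/(x - 1) - 2/x


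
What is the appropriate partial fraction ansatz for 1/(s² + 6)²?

Repeated quadratic factor: (αs + β)/(s² + 6) + (γs + δ)/(s² + 6)²


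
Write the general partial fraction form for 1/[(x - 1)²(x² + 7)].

Repeated linear + quadratic: α/(x - 1) + β/(x - 1)² + (γx + δ)/(x² + 7)


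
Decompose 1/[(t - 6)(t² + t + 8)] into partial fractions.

Cover-up at t = 6: P = 1/(6² + 1·6 + 8) = 1/50. Then Q = -P = -1/50, R = -P·(1 + 6) = -7/50
Result: (1/50)/(t - 6) - ((1/50)t + 7/50)/(t² + t + 8)


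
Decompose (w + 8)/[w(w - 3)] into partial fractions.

At w=0: P = (1·0 + 8)/(0 - 3) = -8/3. At w=3: Q = (1·3 + 8)/(3 - 0) = 11/3
Result: (-8/3)/w + (11/3)/(w - 3)


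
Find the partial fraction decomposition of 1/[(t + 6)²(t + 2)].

Cover-up at t=-2: γ = 1/(-2 + 6)² = 1/16. Cover-up at t=-6: β = 1/(-6 + 2) = -1/4. Comparing t² coeff: α = -γ = -1/16
Result: (-1/16)/(t + 6) - (1/4)/(t + 6)² + (1/16)/(t + 2)


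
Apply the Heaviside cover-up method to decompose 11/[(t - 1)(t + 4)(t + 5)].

Cover (t - 1), t=1: P = 11/[(1 + 4)(1 + 5)] = 11/30. Cover (t + 4), t=-4: Q = 11/[(-4 - 1)(-4 + 5)] = -11/5. Cover (t + 5), t=-5: R = 11/[(-5 - 1)(-5 + 4)] = 11/6.
Result: (11/30)/(t - 1) - (11/5)/(t + 4) + (11/6)/(t + 5)


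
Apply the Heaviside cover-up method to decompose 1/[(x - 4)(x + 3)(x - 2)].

Cover (x - 4), x=4: α = 1/[(4 + 3)(4 - 2)] = 1/14. Cover (x + 3), x=-3: β = 1/[(-3 - 4)(-3 - 2)] = 1/35. Cover (x - 2), x=2: γ = 1/[(2 - 4)(2 + 3)] = -1/10.
Result: (1/14)/(x - 4) + (1/35)/(x + 3) - (1/10)/(x - 2)


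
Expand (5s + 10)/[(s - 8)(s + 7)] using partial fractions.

At s=8: A = (5·8 + 10)/(8 + 7) = 10/3. At s=-7: B = (5·(-7) + 10)/(-7 - 8) = 5/3
Result: (10/3)/(s - 8) + (5/3)/(s + 7)


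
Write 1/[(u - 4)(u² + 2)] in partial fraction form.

Cover-up at u = 4: α = 1/(4² + 2) = 1/18. Then β = -α = -1/18, γ = -α·(0 + 4) = -2/9
Result: (1/18)/(u - 4) - ((1/18)u + 2/9)/(u² + 2)


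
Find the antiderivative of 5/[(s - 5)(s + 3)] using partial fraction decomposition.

Decompose: 5/[(s - 5)(s + 3)] = (5/8)/(s - 5) - (5/8)/(s + 3). Integrate each term: (5/8) ln|(s - 5)| - (5/8) ln|(s + 3)| + C


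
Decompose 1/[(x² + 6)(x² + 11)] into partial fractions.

Coefficient matching gives α = γ = 0, β = 1/(11-6) = 1/5, δ = -β = -1/5
Result: (1/5)/(x² + 6) - (1/5)/(x² + 11)
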